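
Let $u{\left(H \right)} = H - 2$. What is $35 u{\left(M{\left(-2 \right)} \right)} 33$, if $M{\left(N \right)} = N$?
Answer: $-4620$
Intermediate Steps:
$u{\left(H \right)} = -2 + H$ ($u{\left(H \right)} = H - 2 = -2 + H$)
$35 u{\left(M{\left(-2 \right)} \right)} 33 = 35 \left(-2 - 2\right) 33 = 35 \left(-4\right) 33 = \left(-140\right) 33 = -4620$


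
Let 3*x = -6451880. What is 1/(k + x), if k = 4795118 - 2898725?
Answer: -3/762701 ≈ -3.9334e-6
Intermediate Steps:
k = 1896393
x = -6451880/3 (x = (⅓)*(-6451880) = -6451880/3 ≈ -2.1506e+6)
1/(k + x) = 1/(1896393 - 6451880/3) = 1/(-762701/3) = -3/762701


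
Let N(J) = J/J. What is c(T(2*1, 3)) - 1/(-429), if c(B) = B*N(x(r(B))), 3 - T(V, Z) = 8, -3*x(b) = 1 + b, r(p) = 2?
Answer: -2144/429 ≈ -4.9977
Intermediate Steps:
x(b) = -1/3 - b/3 (x(b) = -(1 + b)/3 = -1/3 - b/3)
T(V, Z) = -5 (T(V, Z) = 3 - 1*8 = 3 - 8 = -5)
N(J) = 1
c(B) = B (c(B) = B*1 = B)
c(T(2*1, 3)) - 1/(-429) = -5 - 1/(-429) = -5 - 1*(-1/429) = -5 + 1/429 = -2144/429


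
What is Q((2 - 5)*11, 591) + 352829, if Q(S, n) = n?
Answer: 353420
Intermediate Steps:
Q((2 - 5)*11, 591) + 352829 = 591 + 352829 = 353420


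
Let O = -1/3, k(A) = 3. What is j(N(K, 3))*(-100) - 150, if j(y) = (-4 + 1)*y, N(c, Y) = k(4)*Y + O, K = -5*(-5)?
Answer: 2450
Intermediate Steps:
K = 25
O = -⅓ (O = -1*⅓ = -⅓ ≈ -0.33333)
N(c, Y) = -⅓ + 3*Y (N(c, Y) = 3*Y - ⅓ = -⅓ + 3*Y)
j(y) = -3*y
j(N(K, 3))*(-100) - 150 = -3*(-⅓ + 3*3)*(-100) - 150 = -3*(-⅓ + 9)*(-100) - 150 = -3*26/3*(-100) - 150 = -26*(-100) - 150 = 2600 - 150 = 2450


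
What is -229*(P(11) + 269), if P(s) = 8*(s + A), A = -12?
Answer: -59769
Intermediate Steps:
P(s) = -96 + 8*s (P(s) = 8*(s - 12) = 8*(-12 + s) = -96 + 8*s)
-229*(P(11) + 269) = -229*((-96 + 8*11) + 269) = -229*((-96 + 88) + 269) = -229*(-8 + 269) = -229*261 = -59769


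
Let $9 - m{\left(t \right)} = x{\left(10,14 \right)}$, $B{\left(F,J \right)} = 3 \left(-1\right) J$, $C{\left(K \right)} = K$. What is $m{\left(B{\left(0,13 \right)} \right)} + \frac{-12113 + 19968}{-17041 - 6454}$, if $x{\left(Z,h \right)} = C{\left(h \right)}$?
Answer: $- \frac{25066}{4699} \approx -5.3343$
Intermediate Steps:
$B{\left(F,J \right)} = - 3 J$
$x{\left(Z,h \right)} = h$
$m{\left(t \right)} = -5$ ($m{\left(t \right)} = 9 - 14 = -5$)
$m{\left(B{\left(0,13 \right)} \right)} + \frac{-12113 + 19968}{-17041 - 6454} = -5 + \frac{-12113 + 19968}{-17041 - 6454} = -5 + \frac{7855}{-23495} = -5 + 7855 \left(- \frac{1}{23495}\right) = -5 - \frac{1571}{4699} = - \frac{25066}{4699}$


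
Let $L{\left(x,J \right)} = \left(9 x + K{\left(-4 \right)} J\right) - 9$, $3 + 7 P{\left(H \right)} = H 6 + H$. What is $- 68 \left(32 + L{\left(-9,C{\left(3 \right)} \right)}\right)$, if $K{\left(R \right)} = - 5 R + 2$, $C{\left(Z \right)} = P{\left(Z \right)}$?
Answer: $\frac{680}{7} \approx 97.143$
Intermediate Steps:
$P{\left(H \right)} = - \frac{3}{7} + H$ ($P{\left(H \right)} = - \frac{3}{7} + \frac{H 6 + H}{7} = - \frac{3}{7} + \frac{6 H + H}{7} = - \frac{3}{7} + \frac{7 H}{7} = - \frac{3}{7} + H$)
$C{\left(Z \right)} = - \frac{3}{7} + Z$
$K{\left(R \right)} = 2 - 5 R$
$L{\left(x,J \right)} = -9 + 9 x + 22 J$ ($L{\left(x,J \right)} = \left(9 x + \left(2 - -20\right) J\right) - 9 = \left(9 x + \left(2 + 20\right) J\right) - 9 = \left(9 x + 22 J\right) - 9 = -9 + 9 x + 22 J$)
$- 68 \left(32 + L{\left(-9,C{\left(3 \right)} \right)}\right) = - 68 \left(32 + \left(-9 + 9 \left(-9\right) + 22 \left(- \frac{3}{7} + 3\right)\right)\right) = - 68 \left(32 - \frac{234}{7}\right) = \left(-68\right) \left(- \frac{10}{7}\right) = \frac{680}{7}$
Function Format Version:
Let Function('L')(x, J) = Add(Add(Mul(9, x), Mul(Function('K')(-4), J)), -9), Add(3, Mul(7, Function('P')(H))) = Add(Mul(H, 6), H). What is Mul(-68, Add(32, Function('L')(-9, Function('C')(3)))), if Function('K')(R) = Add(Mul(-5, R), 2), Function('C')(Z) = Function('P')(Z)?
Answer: Rational(680, 7) ≈ 97.143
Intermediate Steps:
Function('P')(H) = Add(Rational(-3, 7), H) (Function('P')(H) = Add(Rational(-3, 7), Mul(Rational(1, 7), Add(Mul(H, 6), H))) = Add(Rational(-3, 7), Mul(Rational(1, 7), Add(Mul(6, H), H))) = Add(Rational(-3, 7), Mul(Rational(1, 7), Mul(7, H))) = Add(Rational(-3, 7), H))
Function('C')(Z) = Add(Rational(-3, 7), Z)
Function('K')(R) = Add(2, Mul(-5, R))
Function('L')(x, J) = Add(-9, Mul(9, x), Mul(22, J)) (Function('L')(x, J) = Add(Add(Mul(9, x), Mul(Add(2, Mul(-5, -4)), J)), -9) = Add(Add(Mul(9, x), Mul(Add(2, 20), J)), -9) = Add(Add(Mul(9, x), Mul(22, J)), -9) = Add(-9, Mul(9, x), Mul(22, J)))
Mul(-68, Add(32, Function('L')(-9, Function('C')(3)))) = Mul(-68, Add(32, Add(-9, Mul(9, -9), Mul(22, Add(Rational(-3, 7), 3))))) = Mul(-68, Add(32, Add(-9, -81, Mul(22, Rational(18, 7))))) = Mul(-68, Add(32, Add(-9, -81, Rational(396, 7)))) = Mul(-68, Add(32, Rational(-234, 7))) = Mul(-68, Rational(-10, 7)) = Rational(680, 7)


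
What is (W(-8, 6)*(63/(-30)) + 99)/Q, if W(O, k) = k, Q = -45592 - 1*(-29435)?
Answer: -432/80785 ≈ -0.0053475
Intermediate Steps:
Q = -16157 (Q = -45592 + 29435 = -16157)
(W(-8, 6)*(63/(-30)) + 99)/Q = (6*(63/(-30)) + 99)/(-16157) = (6*(63*(-1/30)) + 99)*(-1/16157) = (6*(-21/10) + 99)*(-1/16157) = (-63/5 + 99)*(-1/16157) = (432/5)*(-1/16157) = -432/80785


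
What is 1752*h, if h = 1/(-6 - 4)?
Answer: -876/5 ≈ -175.20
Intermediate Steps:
h = -⅒ (h = 1/(-10) = -⅒ ≈ -0.10000)
1752*h = 1752*(-⅒) = -876/5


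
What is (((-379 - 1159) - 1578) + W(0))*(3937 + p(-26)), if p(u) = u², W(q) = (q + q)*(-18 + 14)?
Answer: -14374108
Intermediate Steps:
W(q) = -8*q (W(q) = (2*q)*(-4) = -8*q)
(((-379 - 1159) - 1578) + W(0))*(3937 + p(-26)) = (((-379 - 1159) - 1578) - 8*0)*(3937 + (-26)²) = ((-1538 - 1578) + 0)*(3937 + 676) = (-3116 + 0)*4613 = -3116*4613 = -14374108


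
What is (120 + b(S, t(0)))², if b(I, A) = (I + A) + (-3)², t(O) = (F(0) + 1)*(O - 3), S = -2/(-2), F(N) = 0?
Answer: 16129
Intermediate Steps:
S = 1 (S = -2*(-½) = 1)
t(O) = -3 + O (t(O) = (0 + 1)*(O - 3) = 1*(-3 + O) = -3 + O)
b(I, A) = 9 + A + I (b(I, A) = (A + I) + 9 = 9 + A + I)
(120 + b(S, t(0)))² = (120 + (9 + (-3 + 0) + 1))² = (120 + (9 - 3 + 1))² = (120 + 7)² = 127² = 16129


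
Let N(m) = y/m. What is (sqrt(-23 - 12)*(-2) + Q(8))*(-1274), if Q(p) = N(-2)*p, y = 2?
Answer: 10192 + 2548*I*sqrt(35) ≈ 10192.0 + 15074.0*I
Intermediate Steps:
N(m) = 2/m
Q(p) = -p (Q(p) = (2/(-2))*p = (2*(-1/2))*p = -p)
(sqrt(-23 - 12)*(-2) + Q(8))*(-1274) = (sqrt(-23 - 12)*(-2) - 1*8)*(-1274) = (sqrt(-35)*(-2) - 8)*(-1274) = ((I*sqrt(35))*(-2) - 8)*(-1274) = (-2*I*sqrt(35) - 8)*(-1274) = (-8 - 2*I*sqrt(35))*(-1274) = 10192 + 2548*I*sqrt(35)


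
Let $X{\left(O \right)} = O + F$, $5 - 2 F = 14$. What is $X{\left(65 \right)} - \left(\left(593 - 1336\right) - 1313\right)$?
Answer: $\frac{4233}{2} \approx 2116.5$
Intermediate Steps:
$F = - \frac{9}{2}$ ($F = \frac{5}{2} - 7 = - \frac{9}{2} \approx -4.5$)
$X{\left(O \right)} = - \frac{9}{2} + O$ ($X{\left(O \right)} = O - \frac{9}{2} = - \frac{9}{2} + O$)
$X{\left(65 \right)} - \left(\left(593 - 1336\right) - 1313\right) = \left(- \frac{9}{2} + 65\right) - \left(\left(593 - 1336\right) - 1313\right) = \frac{121}{2} - \left(-743 - 1313\right) = \frac{121}{2} - -2056 = \frac{121}{2} + 2056 = \frac{4233}{2}$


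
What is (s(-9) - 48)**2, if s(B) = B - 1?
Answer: 3364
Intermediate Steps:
s(B) = -1 + B
(s(-9) - 48)**2 = ((-1 - 9) - 48)**2 = (-10 - 48)**2 = (-58)**2 = 3364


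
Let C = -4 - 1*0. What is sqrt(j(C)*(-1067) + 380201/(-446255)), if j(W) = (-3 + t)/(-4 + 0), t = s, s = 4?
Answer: sqrt(211807474812655)/892510 ≈ 16.306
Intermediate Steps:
t = 4
C = -4 (C = -4 + 0 = -4)
j(W) = -1/4 (j(W) = (-3 + 4)/(-4 + 0) = 1/(-4) = 1*(-1/4) = -1/4)
sqrt(j(C)*(-1067) + 380201/(-446255)) = sqrt(-1/4*(-1067) + 380201/(-446255)) = sqrt(1067/4 + 380201*(-1/446255)) = sqrt(1067/4 - 380201/446255) = sqrt(474633281/1785020) = sqrt(211807474812655)/892510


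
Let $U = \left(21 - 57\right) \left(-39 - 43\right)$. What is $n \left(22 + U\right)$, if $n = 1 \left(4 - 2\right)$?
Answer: $5948$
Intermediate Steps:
$U = 2952$ ($U = \left(-36\right) \left(-82\right) = 2952$)
$n = 2$ ($n = 1 \cdot 2 = 2$)
$n \left(22 + U\right) = 2 \left(22 + 2952\right) = 2 \cdot 2974 = 5948$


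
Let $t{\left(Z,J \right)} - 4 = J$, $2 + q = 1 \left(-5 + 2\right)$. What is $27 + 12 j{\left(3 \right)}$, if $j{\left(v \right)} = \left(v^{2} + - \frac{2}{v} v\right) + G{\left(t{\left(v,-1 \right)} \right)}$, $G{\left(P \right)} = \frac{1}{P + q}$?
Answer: $105$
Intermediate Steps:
$q = -5$ ($q = -2 + 1 \left(-5 + 2\right) = -2 + 1 \left(-3\right) = -2 - 3 = -5$)
$t{\left(Z,J \right)} = 4 + J$
$G{\left(P \right)} = \frac{1}{-5 + P}$ ($G{\left(P \right)} = \frac{1}{P - 5} = \frac{1}{-5 + P}$)
$j{\left(v \right)} = - \frac{5}{2} + v^{2}$ ($j{\left(v \right)} = \left(v^{2} + - \frac{2}{v} v\right) + \frac{1}{-5 + \left(4 - 1\right)} = \left(v^{2} - 2\right) + \frac{1}{-5 + 3} = \left(-2 + v^{2}\right) + \frac{1}{-2} = \left(-2 + v^{2}\right) - \frac{1}{2} = - \frac{5}{2} + v^{2}$)
$27 + 12 j{\left(3 \right)} = 27 + 12 \left(- \frac{5}{2} + 3^{2}\right) = 27 + 12 \left(- \frac{5}{2} + 9\right) = 27 + 12 \cdot \frac{13}{2} = 27 + 78 = 105$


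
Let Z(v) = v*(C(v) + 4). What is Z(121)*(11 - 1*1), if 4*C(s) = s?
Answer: 82885/2 ≈ 41443.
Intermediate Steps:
C(s) = s/4
Z(v) = v*(4 + v/4) (Z(v) = v*(v/4 + 4) = v*(4 + v/4))
Z(121)*(11 - 1*1) = ((1/4)*121*(16 + 121))*(11 - 1*1) = ((1/4)*121*137)*(11 - 1) = (16577/4)*10 = 82885/2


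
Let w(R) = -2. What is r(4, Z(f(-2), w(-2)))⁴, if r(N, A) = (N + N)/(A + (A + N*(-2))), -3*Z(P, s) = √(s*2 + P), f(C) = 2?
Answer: 20736/(12 + I*√2)⁴ ≈ 0.86764 - 0.4399*I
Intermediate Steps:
Z(P, s) = -√(P + 2*s)/3 (Z(P, s) = -√(s*2 + P)/3 = -√(2*s + P)/3 = -√(P + 2*s)/3)
r(N, A) = 2*N/(-2*N + 2*A) (r(N, A) = (2*N)/(A + (A - 2*N)) = (2*N)/(-2*N + 2*A) = 2*N/(-2*N + 2*A))
r(4, Z(f(-2), w(-2)))⁴ = (4/(-√(2 + 2*(-2))/3 - 1*4))⁴ = (4/(-√(2 - 4)/3 - 4))⁴ = (4/(-I*√2/3 - 4))⁴ = (4/(-4 - I*√2/3))⁴ = 256/(-4 - I*√2/3)⁴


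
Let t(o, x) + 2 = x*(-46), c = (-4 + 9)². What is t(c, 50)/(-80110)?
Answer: 1151/40055 ≈ 0.028735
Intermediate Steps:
c = 25 (c = 5² = 25)
t(o, x) = -2 - 46*x (t(o, x) = -2 + x*(-46) = -2 - 46*x)
t(c, 50)/(-80110) = (-2 - 46*50)/(-80110) = (-2 - 2300)*(-1/80110) = -2302*(-1/80110) = 1151/40055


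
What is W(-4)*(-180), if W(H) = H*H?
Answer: -2880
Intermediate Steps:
W(H) = H²
W(-4)*(-180) = (-4)²*(-180) = 16*(-180) = -2880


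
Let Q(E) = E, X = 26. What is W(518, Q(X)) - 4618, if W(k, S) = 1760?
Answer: -2858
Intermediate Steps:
W(518, Q(X)) - 4618 = 1760 - 4618 = -2858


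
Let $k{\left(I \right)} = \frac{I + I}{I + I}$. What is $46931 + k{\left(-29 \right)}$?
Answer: $46932$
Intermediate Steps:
$k{\left(I \right)} = 1$ ($k{\left(I \right)} = \frac{2 I}{2 I} = 2 I \frac{1}{2 I} = 1$)
$46931 + k{\left(-29 \right)} = 46931 + 1 = 46932$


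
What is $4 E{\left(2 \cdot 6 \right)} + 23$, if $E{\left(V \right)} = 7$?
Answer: $51$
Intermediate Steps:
$4 E{\left(2 \cdot 6 \right)} + 23 = 4 \cdot 7 + 23 = 28 + 23 = 51$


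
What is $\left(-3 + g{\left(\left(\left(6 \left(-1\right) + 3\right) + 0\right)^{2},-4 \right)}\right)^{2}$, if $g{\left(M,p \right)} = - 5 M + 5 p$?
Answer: $4624$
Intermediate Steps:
$\left(-3 + g{\left(\left(\left(6 \left(-1\right) + 3\right) + 0\right)^{2},-4 \right)}\right)^{2} = \left(-3 + \left(- 5 \left(\left(6 \left(-1\right) + 3\right) + 0\right)^{2} + 5 \left(-4\right)\right)\right)^{2} = \left(-3 - \left(20 + 5 \left(\left(-6 + 3\right) + 0\right)^{2}\right)\right)^{2} = \left(-3 - \left(20 + 5 \left(-3 + 0\right)^{2}\right)\right)^{2} = \left(-3 - \left(20 + 5 \left(-3\right)^{2}\right)\right)^{2} = \left(-3 - 65\right)^{2} = \left(-68\right)^{2} = 4624$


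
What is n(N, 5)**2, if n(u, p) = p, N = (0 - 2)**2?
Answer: 25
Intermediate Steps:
N = 4 (N = (-2)**2 = 4)
n(N, 5)**2 = 5**2 = 25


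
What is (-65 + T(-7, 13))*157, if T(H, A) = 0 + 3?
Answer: -9734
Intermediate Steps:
T(H, A) = 3
(-65 + T(-7, 13))*157 = (-65 + 3)*157 = -62*157 = -9734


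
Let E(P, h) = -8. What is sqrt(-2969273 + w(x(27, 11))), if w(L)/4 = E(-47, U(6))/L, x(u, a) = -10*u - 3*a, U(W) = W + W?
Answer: I*sqrt(272605975161)/303 ≈ 1723.2*I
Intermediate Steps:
U(W) = 2*W
w(L) = -32/L (w(L) = 4*(-8/L) = -32/L)
sqrt(-2969273 + w(x(27, 11))) = sqrt(-2969273 - 32/(-10*27 - 3*11)) = sqrt(-2969273 - 32/(-270 - 33)) = sqrt(-2969273 - 32/(-303)) = sqrt(-2969273 - 32*(-1/303)) = sqrt(-2969273 + 32/303) = sqrt(-899689687/303) = I*sqrt(272605975161)/303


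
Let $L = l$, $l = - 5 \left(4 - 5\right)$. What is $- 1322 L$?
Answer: $-6610$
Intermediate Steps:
$l = 5$ ($l = \left(-5\right) \left(-1\right) = 5$)
$L = 5$
$- 1322 L = \left(-1322\right) 5 = -6610$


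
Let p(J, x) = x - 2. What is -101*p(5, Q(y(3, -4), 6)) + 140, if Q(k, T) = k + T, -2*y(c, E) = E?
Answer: -466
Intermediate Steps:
y(c, E) = -E/2
Q(k, T) = T + k
p(J, x) = -2 + x
-101*p(5, Q(y(3, -4), 6)) + 140 = -101*(-2 + (6 - ½*(-4))) + 140 = -101*(-2 + (6 + 2)) + 140 = -101*(-2 + 8) + 140 = -101*6 + 140 = -606 + 140 = -466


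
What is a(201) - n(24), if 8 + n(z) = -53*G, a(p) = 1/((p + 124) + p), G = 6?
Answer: 171477/526 ≈ 326.00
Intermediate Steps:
a(p) = 1/(124 + 2*p) (a(p) = 1/((124 + p) + p) = 1/(124 + 2*p))
n(z) = -326 (n(z) = -8 - 53*6 = -8 - 318 = -326)
a(201) - n(24) = 1/(2*(62 + 201)) - 1*(-326) = (½)/263 + 326 = (½)*(1/263) + 326 = 1/526 + 326 = 171477/526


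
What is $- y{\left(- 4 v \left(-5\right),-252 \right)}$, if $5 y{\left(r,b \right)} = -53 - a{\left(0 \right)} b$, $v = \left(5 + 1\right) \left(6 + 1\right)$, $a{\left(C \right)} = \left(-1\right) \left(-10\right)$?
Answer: $- \frac{2467}{5} \approx -493.4$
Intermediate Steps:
$a{\left(C \right)} = 10$
$v = 42$ ($v = 6 \cdot 7 = 42$)
$y{\left(r,b \right)} = - \frac{53}{5} - 2 b$ ($y{\left(r,b \right)} = \frac{-53 - 10 b}{5} = - \frac{53}{5} - 2 b$)
$- y{\left(- 4 v \left(-5\right),-252 \right)} = - (- \frac{53}{5} - -504) = - (- \frac{53}{5} + 504) = \left(-1\right) \frac{2467}{5} = - \frac{2467}{5}$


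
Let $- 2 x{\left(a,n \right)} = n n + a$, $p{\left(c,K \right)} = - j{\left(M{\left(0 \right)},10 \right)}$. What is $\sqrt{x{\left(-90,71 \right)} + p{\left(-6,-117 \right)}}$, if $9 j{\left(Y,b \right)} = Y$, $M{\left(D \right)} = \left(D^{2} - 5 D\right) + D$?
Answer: $\frac{i \sqrt{9902}}{2} \approx 49.754 i$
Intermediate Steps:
$M{\left(D \right)} = D^{2} - 4 D$
$j{\left(Y,b \right)} = \frac{Y}{9}$
$p{\left(c,K \right)} = 0$ ($p{\left(c,K \right)} = - \frac{0 \left(-4 + 0\right)}{9} = - \frac{0 \left(-4\right)}{9} = - \frac{0}{9} = \left(-1\right) 0 = 0$)
$x{\left(a,n \right)} = - \frac{a}{2} - \frac{n^{2}}{2}$ ($x{\left(a,n \right)} = - \frac{n n + a}{2} = - \frac{n^{2} + a}{2} = - \frac{a + n^{2}}{2} = - \frac{a}{2} - \frac{n^{2}}{2}$)
$\sqrt{x{\left(-90,71 \right)} + p{\left(-6,-117 \right)}} = \sqrt{\left(\left(- \frac{1}{2}\right) \left(-90\right) - \frac{71^{2}}{2}\right) + 0} = \sqrt{\left(45 - \frac{5041}{2}\right) + 0} = \sqrt{- \frac{4951}{2} + 0} = \sqrt{- \frac{4951}{2}} = \frac{i \sqrt{9902}}{2}$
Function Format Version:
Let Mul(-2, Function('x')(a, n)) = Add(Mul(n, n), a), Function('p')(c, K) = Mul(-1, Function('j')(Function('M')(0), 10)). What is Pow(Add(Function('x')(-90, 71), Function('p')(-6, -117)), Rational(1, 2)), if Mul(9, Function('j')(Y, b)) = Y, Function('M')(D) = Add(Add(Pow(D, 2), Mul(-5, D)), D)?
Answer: Mul(Rational(1, 2), I, Pow(9902, Rational(1, 2))) ≈ Mul(49.754, I)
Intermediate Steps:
Function('M')(D) = Add(Pow(D, 2), Mul(-4, D))
Function('j')(Y, b) = Mul(Rational(1, 9), Y)
Function('p')(c, K) = 0 (Function('p')(c, K) = Mul(-1, Mul(Rational(1, 9), Mul(0, Add(-4, 0)))) = Mul(-1, Mul(Rational(1, 9), Mul(0, -4))) = Mul(-1, Mul(Rational(1, 9), 0)) = Mul(-1, 0) = 0)
Function('x')(a, n) = Add(Mul(Rational(-1, 2), a), Mul(Rational(-1, 2), Pow(n, 2))) (Function('x')(a, n) = Mul(Rational(-1, 2), Add(Mul(n, n), a)) = Mul(Rational(-1, 2), Add(Pow(n, 2), a)) = Mul(Rational(-1, 2), Add(a, Pow(n, 2))) = Add(Mul(Rational(-1, 2), a), Mul(Rational(-1, 2), Pow(n, 2))))
Pow(Add(Function('x')(-90, 71), Function('p')(-6, -117)), Rational(1, 2)) = Pow(Add(Add(Mul(Rational(-1, 2), -90), Mul(Rational(-1, 2), Pow(71, 2))), 0), Rational(1, 2)) = Pow(Add(Add(45, Mul(Rational(-1, 2), 5041)), 0), Rational(1, 2)) = Pow(Add(Add(45, Rational(-5041, 2)), 0), Rational(1, 2)) = Pow(Add(Rational(-4951, 2), 0), Rational(1, 2)) = Pow(Rational(-4951, 2), Rational(1, 2)) = Mul(Rational(1, 2), I, Pow(9902, Rational(1, 2)))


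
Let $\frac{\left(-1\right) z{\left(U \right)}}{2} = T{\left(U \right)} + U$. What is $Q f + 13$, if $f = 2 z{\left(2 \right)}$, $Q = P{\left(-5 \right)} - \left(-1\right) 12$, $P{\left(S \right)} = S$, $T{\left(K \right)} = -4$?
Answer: $69$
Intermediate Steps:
$z{\left(U \right)} = 8 - 2 U$ ($z{\left(U \right)} = - 2 \left(-4 + U\right) = 8 - 2 U$)
$Q = 7$ ($Q = -5 - \left(-1\right) 12 = -5 - -12 = -5 + 12 = 7$)
$f = 8$ ($f = 2 \left(8 - 4\right) = 2 \cdot 4 = 8$)
$Q f + 13 = 7 \cdot 8 + 13 = 56 + 13 = 69$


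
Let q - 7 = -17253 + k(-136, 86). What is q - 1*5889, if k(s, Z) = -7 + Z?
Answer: -23056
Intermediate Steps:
q = -17167 (q = 7 + (-17253 + (-7 + 86)) = 7 + (-17253 + 79) = 7 - 17174 = -17167)
q - 1*5889 = -17167 - 1*5889 = -17167 - 5889 = -23056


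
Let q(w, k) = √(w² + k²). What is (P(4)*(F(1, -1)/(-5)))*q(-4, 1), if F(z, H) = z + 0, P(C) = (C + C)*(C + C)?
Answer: -64*√17/5 ≈ -52.776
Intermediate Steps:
P(C) = 4*C² (P(C) = (2*C)*(2*C) = 4*C²)
F(z, H) = z
q(w, k) = √(k² + w²)
(P(4)*(F(1, -1)/(-5)))*q(-4, 1) = ((4*4²)*(1/(-5)))*√(1² + (-4)²) = ((4*16)*(1*(-⅕)))*√(1 + 16) = (64*(-⅕))*√17 = -64*√17/5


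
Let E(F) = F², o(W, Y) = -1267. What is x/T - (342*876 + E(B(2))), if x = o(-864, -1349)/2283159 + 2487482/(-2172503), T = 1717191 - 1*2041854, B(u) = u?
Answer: -482464485110600771587657/1610383600302683751 ≈ -2.9960e+5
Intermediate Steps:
T = -324663 (T = 1717191 - 2041854 = -324663)
x = -5682069476939/4960169776977 (x = -1267/2283159 + 2487482/(-2172503) = -1267*1/2283159 + 2487482*(-1/2172503) = -1267/2283159 - 2487482/2172503 = -5682069476939/4960169776977 ≈ -1.1455)
x/T - (342*876 + E(B(2))) = -5682069476939/4960169776977/(-324663) - (342*876 + 2²) = -5682069476939/4960169776977*(-1/324663) - (299592 + 4) = 5682069476939/1610383600302683751 - 1*299596 = 5682069476939/1610383600302683751 - 299596 = -482464485110600771587657/1610383600302683751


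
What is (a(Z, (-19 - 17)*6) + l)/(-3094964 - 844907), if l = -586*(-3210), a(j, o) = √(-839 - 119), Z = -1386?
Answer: -1881060/3939871 - I*√958/3939871 ≈ -0.47744 - 7.856e-6*I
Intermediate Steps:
a(j, o) = I*√958 (a(j, o) = √(-958) = I*√958)
l = 1881060
(a(Z, (-19 - 17)*6) + l)/(-3094964 - 844907) = (I*√958 + 1881060)/(-3094964 - 844907) = (1881060 + I*√958)/(-3939871) = (1881060 + I*√958)*(-1/3939871) = -1881060/3939871 - I*√958/3939871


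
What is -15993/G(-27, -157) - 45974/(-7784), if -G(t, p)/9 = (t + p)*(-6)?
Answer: 8073433/1074192 ≈ 7.5158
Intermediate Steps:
G(t, p) = 54*p + 54*t (G(t, p) = -9*(t + p)*(-6) = -9*(p + t)*(-6) = -9*(-6*p - 6*t) = 54*p + 54*t)
-15993/G(-27, -157) - 45974/(-7784) = -15993/(54*(-157) + 54*(-27)) - 45974/(-7784) = -15993/(-8478 - 1458) - 45974*(-1/7784) = -15993/(-9936) + 22987/3892 = -15993*(-1/9936) + 22987/3892 = 1777/1104 + 22987/3892 = 8073433/1074192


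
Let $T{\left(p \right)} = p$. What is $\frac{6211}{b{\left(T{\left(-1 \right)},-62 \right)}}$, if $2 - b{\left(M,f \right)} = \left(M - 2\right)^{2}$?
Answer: $- \frac{6211}{7} \approx -887.29$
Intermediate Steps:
$b{\left(M,f \right)} = 2 - \left(-2 + M\right)^{2}$ ($b{\left(M,f \right)} = 2 - \left(M - 2\right)^{2} = 2 - \left(-2 + M\right)^{2}$)
$\frac{6211}{b{\left(T{\left(-1 \right)},-62 \right)}} = \frac{6211}{2 - \left(-2 - 1\right)^{2}} = \frac{6211}{2 - \left(-3\right)^{2}} = \frac{6211}{2 - 9} = \frac{6211}{-7} = 6211 \left(- \frac{1}{7}\right) = - \frac{6211}{7}$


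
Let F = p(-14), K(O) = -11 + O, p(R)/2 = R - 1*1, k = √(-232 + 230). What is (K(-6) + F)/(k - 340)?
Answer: 7990/57801 + 47*I*√2/115602 ≈ 0.13823 + 0.00057497*I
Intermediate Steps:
k = I*√2 (k = √(-2) = I*√2 ≈ 1.4142*I)
p(R) = -2 + 2*R (p(R) = 2*(R - 1*1) = 2*(R - 1) = 2*(-1 + R) = -2 + 2*R)
F = -30 (F = -2 + 2*(-14) = -2 - 28 = -30)
(K(-6) + F)/(k - 340) = ((-11 - 6) - 30)/(I*√2 - 340) = (-17 - 30)/(-340 + I*√2) = -47/(-340 + I*√2)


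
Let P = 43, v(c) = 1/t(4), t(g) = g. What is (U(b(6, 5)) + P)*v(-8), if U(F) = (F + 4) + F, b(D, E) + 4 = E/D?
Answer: 61/6 ≈ 10.167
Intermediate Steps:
v(c) = 1/4
b(D, E) = -4 + E/D
U(F) = 4 + 2*F (U(F) = (4 + F) + F = 4 + 2*F)
(U(b(6, 5)) + P)*v(-8) = ((4 + 2*(-4 + 5/6)) + 43)*(1/4) = ((4 + 2*(-19/6)) + 43)*(1/4) = ((4 - 19/3) + 43)*(1/4) = (-7/3 + 43)*(1/4) = (122/3)*(1/4) = 61/6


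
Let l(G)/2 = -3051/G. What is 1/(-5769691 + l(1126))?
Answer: -563/3248339084 ≈ -1.7332e-7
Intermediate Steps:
l(G) = -6102/G (l(G) = 2*(-3051/G) = -6102/G)
1/(-5769691 + l(1126)) = 1/(-5769691 - 6102/1126) = 1/(-5769691 - 6102*1/1126) = 1/(-5769691 - 3051/563) = 1/(-3248339084/563) = -563/3248339084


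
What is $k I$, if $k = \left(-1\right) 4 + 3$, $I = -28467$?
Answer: $28467$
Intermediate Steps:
$k = -1$ ($k = -4 + 3 = -1$)
$k I = \left(-1\right) \left(-28467\right) = 28467$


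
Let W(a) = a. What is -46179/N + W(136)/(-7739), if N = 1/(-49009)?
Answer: 17514801182393/7739 ≈ 2.2632e+9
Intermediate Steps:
N = -1/49009 ≈ -2.0404e-5
-46179/N + W(136)/(-7739) = -46179/(-1/49009) + 136/(-7739) = -46179*(-49009) + 136*(-1/7739) = 2263186611 - 136/7739 = 17514801182393/7739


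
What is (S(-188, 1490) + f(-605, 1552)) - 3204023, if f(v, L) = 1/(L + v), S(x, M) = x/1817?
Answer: -5513159348296/1720699 ≈ -3.2040e+6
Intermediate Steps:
S(x, M) = x/1817 (S(x, M) = x*(1/1817) = x/1817)
(S(-188, 1490) + f(-605, 1552)) - 3204023 = ((1/1817)*(-188) + 1/(1552 - 605)) - 3204023 = (-188/1817 + 1/947) - 3204023 = -176219/1720699 - 3204023 = -5513159348296/1720699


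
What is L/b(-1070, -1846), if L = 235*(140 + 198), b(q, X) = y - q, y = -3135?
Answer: -15886/413 ≈ -38.465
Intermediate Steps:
b(q, X) = -3135 - q
L = 79430 (L = 235*338 = 79430)
L/b(-1070, -1846) = 79430/(-3135 - 1*(-1070)) = 79430/(-3135 + 1070) = 79430/(-2065) = 79430*(-1/2065) = -15886/413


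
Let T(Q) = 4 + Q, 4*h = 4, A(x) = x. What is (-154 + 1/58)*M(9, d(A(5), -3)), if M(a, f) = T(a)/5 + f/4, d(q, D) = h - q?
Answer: -35724/145 ≈ -246.37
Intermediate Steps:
h = 1 (h = (¼)*4 = 1)
d(q, D) = 1 - q
M(a, f) = ⅘ + f/4 + a/5 (M(a, f) = (4 + a)/5 + f/4 = (4 + a)*(⅕) + f*(¼) = (⅘ + a/5) + f/4 = ⅘ + f/4 + a/5)
(-154 + 1/58)*M(9, d(A(5), -3)) = (-154 + 1/58)*(⅘ + (1 - 1*5)/4 + (⅕)*9) = (-154 + 1/58)*(⅘ + (1 - 5)/4 + 9/5) = -8931*(⅘ + (¼)*(-4) + 9/5)/58 = -8931*(⅘ - 1 + 9/5)/58 = -8931/58*8/5 = -35724/145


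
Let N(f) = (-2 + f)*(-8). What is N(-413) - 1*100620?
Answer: -97300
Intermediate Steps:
N(f) = 16 - 8*f
N(-413) - 1*100620 = (16 - 8*(-413)) - 1*100620 = (16 + 3304) - 100620 = 3320 - 100620 = -97300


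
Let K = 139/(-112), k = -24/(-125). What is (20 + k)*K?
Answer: -87709/3500 ≈ -25.060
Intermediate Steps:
k = 24/125 (k = -24*(-1/125) = 24/125 ≈ 0.19200)
K = -139/112 (K = 139*(-1/112) = -139/112 ≈ -1.2411)
(20 + k)*K = (20 + 24/125)*(-139/112) = (2524/125)*(-139/112) = -87709/3500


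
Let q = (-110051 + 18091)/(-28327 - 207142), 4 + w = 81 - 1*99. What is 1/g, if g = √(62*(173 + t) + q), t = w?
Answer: √519103828664122/2204552738 ≈ 0.010335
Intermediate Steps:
w = -22 (w = -4 + (81 - 1*99) = -4 + (81 - 99) = -4 - 18 = -22)
t = -22
q = 91960/235469 (q = -91960/(-235469) = -91960*(-1/235469) = 91960/235469 ≈ 0.39054)
g = √519103828664122/235469 (g = √(62*(173 - 22) + 91960/235469) = √(62*151 + 91960/235469) = √(9362 + 91960/235469) = √(2204552738/235469) = √519103828664122/235469 ≈ 96.759)
1/g = 1/(√519103828664122/235469) = √519103828664122/2204552738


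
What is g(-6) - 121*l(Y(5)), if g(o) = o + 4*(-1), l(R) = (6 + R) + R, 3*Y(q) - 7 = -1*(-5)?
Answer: -1704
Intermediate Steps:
Y(q) = 4 (Y(q) = 7/3 + (-1*(-5))/3 = 7/3 + (⅓)*5 = 7/3 + 5/3 = 4)
l(R) = 6 + 2*R
g(o) = -4 + o (g(o) = o - 4 = -4 + o)
g(-6) - 121*l(Y(5)) = (-4 - 6) - 121*(6 + 2*4) = -10 - 121*(6 + 8) = -10 - 121*14 = -10 - 1694 = -1704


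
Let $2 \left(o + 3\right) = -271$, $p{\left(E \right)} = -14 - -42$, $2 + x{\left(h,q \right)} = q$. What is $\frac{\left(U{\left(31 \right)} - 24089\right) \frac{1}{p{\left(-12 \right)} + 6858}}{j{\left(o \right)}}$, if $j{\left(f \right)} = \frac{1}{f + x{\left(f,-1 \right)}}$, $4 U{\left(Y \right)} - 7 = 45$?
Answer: $\frac{1703377}{3443} \approx 494.74$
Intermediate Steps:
$x{\left(h,q \right)} = -2 + q$
$U{\left(Y \right)} = 13$ ($U{\left(Y \right)} = \frac{7}{4} + \frac{1}{4} \cdot 45 = \frac{7}{4} + \frac{45}{4} = 13$)
$p{\left(E \right)} = 28$ ($p{\left(E \right)} = -14 + 42 = 28$)
$o = - \frac{277}{2}$ ($o = -3 + \frac{1}{2} \left(-271\right) = -3 - \frac{271}{2} = - \frac{277}{2} \approx -138.5$)
$j{\left(f \right)} = \frac{1}{-3 + f}$ ($j{\left(f \right)} = \frac{1}{f - 3} = \frac{1}{-3 + f}$)
$\frac{\left(U{\left(31 \right)} - 24089\right) \frac{1}{p{\left(-12 \right)} + 6858}}{j{\left(o \right)}} = \frac{\left(13 - 24089\right) \frac{1}{28 + 6858}}{\frac{1}{-3 - \frac{277}{2}}} = \frac{\left(-24076\right) \frac{1}{6886}}{\frac{1}{- \frac{283}{2}}} = \frac{\left(-24076\right) \frac{1}{6886}}{- \frac{2}{283}} = \left(- \frac{12038}{3443}\right) \left(- \frac{283}{2}\right) = \frac{1703377}{3443}$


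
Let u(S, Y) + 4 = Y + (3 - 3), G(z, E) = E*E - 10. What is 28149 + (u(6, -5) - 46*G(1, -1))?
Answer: 28554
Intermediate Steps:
G(z, E) = -10 + E² (G(z, E) = E² - 10 = -10 + E²)
u(S, Y) = -4 + Y (u(S, Y) = -4 + (Y + (3 - 3)) = -4 + (Y + 0) = -4 + Y)
28149 + (u(6, -5) - 46*G(1, -1)) = 28149 + ((-4 - 5) - 46*(-10 + (-1)²)) = 28149 + (-9 - 46*(-10 + 1)) = 28149 + (-9 - 46*(-9)) = 28149 + (-9 + 414) = 28149 + 405 = 28554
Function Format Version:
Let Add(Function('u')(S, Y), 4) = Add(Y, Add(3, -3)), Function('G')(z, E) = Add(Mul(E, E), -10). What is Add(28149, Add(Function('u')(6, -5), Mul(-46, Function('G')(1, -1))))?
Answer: 28554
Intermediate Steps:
Function('G')(z, E) = Add(-10, Pow(E, 2)) (Function('G')(z, E) = Add(Pow(E, 2), -10) = Add(-10, Pow(E, 2)))
Function('u')(S, Y) = Add(-4, Y) (Function('u')(S, Y) = Add(-4, Add(Y, Add(3, -3))) = Add(-4, Add(Y, 0)) = Add(-4, Y))
Add(28149, Add(Function('u')(6, -5), Mul(-46, Function('G')(1, -1)))) = Add(28149, Add(Add(-4, -5), Mul(-46, Add(-10, Pow(-1, 2))))) = Add(28149, Add(-9, Mul(-46, Add(-10, 1)))) = Add(28149, Add(-9, Mul(-46, -9))) = Add(28149, Add(-9, 414)) = Add(28149, 405) = 28554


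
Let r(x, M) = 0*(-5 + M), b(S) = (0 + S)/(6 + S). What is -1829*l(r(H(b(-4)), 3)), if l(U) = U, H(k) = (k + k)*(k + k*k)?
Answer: 0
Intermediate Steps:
b(S) = S/(6 + S)
H(k) = 2*k*(k + k²) (H(k) = (2*k)*(k + k²) = 2*k*(k + k²))
r(x, M) = 0
-1829*l(r(H(b(-4)), 3)) = -1829*0 = 0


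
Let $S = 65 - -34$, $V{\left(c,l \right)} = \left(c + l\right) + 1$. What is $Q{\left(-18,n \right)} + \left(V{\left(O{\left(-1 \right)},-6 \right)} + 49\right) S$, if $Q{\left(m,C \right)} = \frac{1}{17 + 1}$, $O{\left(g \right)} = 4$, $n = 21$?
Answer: $\frac{85537}{18} \approx 4752.1$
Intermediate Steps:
$V{\left(c,l \right)} = 1 + c + l$
$Q{\left(m,C \right)} = \frac{1}{18}$
$S = 99$ ($S = 65 + 34 = 99$)
$Q{\left(-18,n \right)} + \left(V{\left(O{\left(-1 \right)},-6 \right)} + 49\right) S = \frac{1}{18} + \left(\left(1 + 4 - 6\right) + 49\right) 99 = \frac{1}{18} + \left(-1 + 49\right) 99 = \frac{1}{18} + 48 \cdot 99 = \frac{1}{18} + 4752 = \frac{85537}{18}$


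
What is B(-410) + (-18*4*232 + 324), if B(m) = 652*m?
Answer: -283700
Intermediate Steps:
B(-410) + (-18*4*232 + 324) = 652*(-410) + (-18*4*232 + 324) = -267320 + (-72*232 + 324) = -267320 + (-16704 + 324) = -267320 - 16380 = -283700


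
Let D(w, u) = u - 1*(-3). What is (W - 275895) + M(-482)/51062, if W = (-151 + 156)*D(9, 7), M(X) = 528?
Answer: -640236221/2321 ≈ -2.7585e+5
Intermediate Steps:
D(w, u) = 3 + u (D(w, u) = u + 3 = 3 + u)
W = 50 (W = (-151 + 156)*(3 + 7) = 5*10 = 50)
(W - 275895) + M(-482)/51062 = (50 - 275895) + 528/51062 = -275845 + 528*(1/51062) = -275845 + 24/2321 = -640236221/2321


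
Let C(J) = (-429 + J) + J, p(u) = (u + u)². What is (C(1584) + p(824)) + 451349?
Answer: 3169992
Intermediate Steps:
p(u) = 4*u² (p(u) = (2*u)² = 4*u²)
C(J) = -429 + 2*J
(C(1584) + p(824)) + 451349 = ((-429 + 2*1584) + 4*824²) + 451349 = ((-429 + 3168) + 4*678976) + 451349 = (2739 + 2715904) + 451349 = 2718643 + 451349 = 3169992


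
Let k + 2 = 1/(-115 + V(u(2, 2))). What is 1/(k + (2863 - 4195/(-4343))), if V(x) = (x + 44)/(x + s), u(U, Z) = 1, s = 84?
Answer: 8451478/24187768197 ≈ 0.00034941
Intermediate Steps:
V(x) = (44 + x)/(84 + x) (V(x) = (x + 44)/(x + 84) = (44 + x)/(84 + x))
k = -3909/1946 (k = -2 + 1/(-115 + (44 + 1)/(84 + 1)) = -2 + 1/(-115 + 45/85) = -2 + 1/(-115 + (1/85)*45) = -2 + 1/(-115 + 9/17) = -2 + 1/(-1946/17) = -2 - 17/1946 = -3909/1946 ≈ -2.0087)
1/(k + (2863 - 4195/(-4343))) = 1/(-3909/1946 + (2863 - 4195/(-4343))) = 1/(-3909/1946 + (2863 - 4195*(-1)/4343)) = 1/(-3909/1946 + (2863 - 1*(-4195/4343))) = 1/(-3909/1946 + (2863 + 4195/4343)) = 1/(-3909/1946 + 12438204/4343) = 1/(24187768197/8451478) = 8451478/24187768197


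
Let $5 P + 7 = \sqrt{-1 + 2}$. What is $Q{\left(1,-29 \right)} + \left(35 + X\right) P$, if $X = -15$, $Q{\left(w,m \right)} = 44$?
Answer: $20$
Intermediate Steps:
$P = - \frac{6}{5}$ ($P = - \frac{7}{5} + \frac{\sqrt{-1 + 2}}{5} = - \frac{7}{5} + \frac{\sqrt{1}}{5} = - \frac{7}{5} + \frac{1}{5} \cdot 1 = - \frac{7}{5} + \frac{1}{5} = - \frac{6}{5} \approx -1.2$)
$Q{\left(1,-29 \right)} + \left(35 + X\right) P = 44 + \left(35 - 15\right) \left(- \frac{6}{5}\right) = 44 + 20 \left(- \frac{6}{5}\right) = 44 - 24 = 20$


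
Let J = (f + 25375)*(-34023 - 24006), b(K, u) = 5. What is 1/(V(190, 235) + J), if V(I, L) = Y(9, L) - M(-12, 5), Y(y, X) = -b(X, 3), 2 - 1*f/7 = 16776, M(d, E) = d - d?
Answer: 1/5341163242 ≈ 1.8723e-10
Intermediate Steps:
M(d, E) = 0
f = -117418 (f = 14 - 7*16776 = 14 - 117432 = -117418)
Y(y, X) = -5 (Y(y, X) = -1*5 = -5)
V(I, L) = -5 (V(I, L) = -5 - 1*0 = -5 + 0 = -5)
J = 5341163247 (J = (-117418 + 25375)*(-34023 - 24006) = -92043*(-58029) = 5341163247)
1/(V(190, 235) + J) = 1/(-5 + 5341163247) = 1/5341163242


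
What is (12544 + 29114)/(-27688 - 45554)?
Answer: -6943/12207 ≈ -0.56877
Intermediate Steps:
(12544 + 29114)/(-27688 - 45554) = 41658/(-73242) = 41658*(-1/73242) = -6943/12207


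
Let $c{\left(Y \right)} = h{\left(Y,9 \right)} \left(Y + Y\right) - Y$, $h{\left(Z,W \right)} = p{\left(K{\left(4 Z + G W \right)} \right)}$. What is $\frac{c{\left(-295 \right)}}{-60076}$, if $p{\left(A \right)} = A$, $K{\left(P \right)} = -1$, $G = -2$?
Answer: $- \frac{885}{60076} \approx -0.014731$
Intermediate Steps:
$h{\left(Z,W \right)} = -1$
$c{\left(Y \right)} = - 3 Y$ ($c{\left(Y \right)} = - (Y + Y) - Y = - 2 Y - Y = - 3 Y$)
$\frac{c{\left(-295 \right)}}{-60076} = \frac{\left(-3\right) \left(-295\right)}{-60076} = 885 \left(- \frac{1}{60076}\right) = - \frac{885}{60076}$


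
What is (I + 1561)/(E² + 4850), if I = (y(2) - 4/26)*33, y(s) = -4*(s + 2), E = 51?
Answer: 13363/96863 ≈ 0.13796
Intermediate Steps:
y(s) = -8 - 4*s (y(s) = -4*(2 + s) = -8 - 4*s)
I = -6930/13 (I = ((-8 - 4*2) - 4/26)*33 = ((-8 - 8) - 4*1/26)*33 = (-16 - 2/13)*33 = -210/13*33 = -6930/13 ≈ -533.08)
(I + 1561)/(E² + 4850) = (-6930/13 + 1561)/(51² + 4850) = 13363/(13*(2601 + 4850)) = (13363/13)/7451 = (13363/13)*(1/7451) = 13363/96863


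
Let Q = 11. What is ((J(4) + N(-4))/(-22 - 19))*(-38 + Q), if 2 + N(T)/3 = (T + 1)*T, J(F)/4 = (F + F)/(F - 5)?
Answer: -54/41 ≈ -1.3171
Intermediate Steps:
J(F) = 8*F/(-5 + F) (J(F) = 4*((F + F)/(F - 5)) = 4*((2*F)/(-5 + F)) = 4*(2*F/(-5 + F)) = 8*F/(-5 + F))
N(T) = -6 + 3*T*(1 + T) (N(T) = -6 + 3*((T + 1)*T) = -6 + 3*((1 + T)*T) = -6 + 3*(T*(1 + T)) = -6 + 3*T*(1 + T))
((J(4) + N(-4))/(-22 - 19))*(-38 + Q) = ((8*4/(-5 + 4) + (-6 + 3*(-4) + 3*(-4)²))/(-22 - 19))*(-38 + 11) = ((8*4/(-1) + (-6 - 12 + 3*16))/(-41))*(-27) = ((8*4*(-1) + (-6 - 12 + 48))*(-1/41))*(-27) = ((-32 + 30)*(-1/41))*(-27) = -2*(-1/41)*(-27) = (2/41)*(-27) = -54/41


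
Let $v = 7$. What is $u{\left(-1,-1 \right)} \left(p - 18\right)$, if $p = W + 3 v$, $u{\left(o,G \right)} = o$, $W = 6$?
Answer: $-9$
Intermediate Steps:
$p = 27$ ($p = 6 + 3 \cdot 7 = 6 + 21 = 27$)
$u{\left(-1,-1 \right)} \left(p - 18\right) = - (27 - 18) = \left(-1\right) 9 = -9$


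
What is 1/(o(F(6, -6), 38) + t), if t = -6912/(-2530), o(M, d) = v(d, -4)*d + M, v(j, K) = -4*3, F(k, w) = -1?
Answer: -1265/574649 ≈ -0.0022013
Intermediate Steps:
v(j, K) = -12
o(M, d) = M - 12*d (o(M, d) = -12*d + M = M - 12*d)
t = 3456/1265 (t = -6912*(-1/2530) = 3456/1265 ≈ 2.7320)
1/(o(F(6, -6), 38) + t) = 1/((-1 - 12*38) + 3456/1265) = 1/((-1 - 456) + 3456/1265) = 1/(-457 + 3456/1265) = 1/(-574649/1265) = -1265/574649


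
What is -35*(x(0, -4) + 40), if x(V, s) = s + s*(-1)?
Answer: -1400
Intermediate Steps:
x(V, s) = 0 (x(V, s) = s - s = 0)
-35*(x(0, -4) + 40) = -35*(0 + 40) = -35*40 = -1400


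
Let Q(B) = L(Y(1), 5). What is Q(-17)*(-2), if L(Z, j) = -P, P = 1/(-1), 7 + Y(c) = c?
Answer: -2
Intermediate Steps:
Y(c) = -7 + c
P = -1
L(Z, j) = 1 (L(Z, j) = -1*(-1) = 1)
Q(B) = 1
Q(-17)*(-2) = 1*(-2) = -2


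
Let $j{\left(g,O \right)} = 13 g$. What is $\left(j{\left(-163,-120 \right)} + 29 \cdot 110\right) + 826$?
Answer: $1897$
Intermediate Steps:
$\left(j{\left(-163,-120 \right)} + 29 \cdot 110\right) + 826 = \left(13 \left(-163\right) + 29 \cdot 110\right) + 826 = \left(-2119 + 3190\right) + 826 = 1071 + 826 = 1897$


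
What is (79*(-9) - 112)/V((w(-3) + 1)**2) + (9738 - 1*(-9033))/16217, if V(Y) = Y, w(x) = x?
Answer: -13271507/64868 ≈ -204.59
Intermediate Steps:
(79*(-9) - 112)/V((w(-3) + 1)**2) + (9738 - 1*(-9033))/16217 = (79*(-9) - 112)/((-3 + 1)**2) + (9738 - 1*(-9033))/16217 = (-711 - 112)/((-2)**2) + (9738 + 9033)*(1/16217) = -823/4 + 18771*(1/16217) = -823*1/4 + 18771/16217 = -823/4 + 18771/16217 = -13271507/64868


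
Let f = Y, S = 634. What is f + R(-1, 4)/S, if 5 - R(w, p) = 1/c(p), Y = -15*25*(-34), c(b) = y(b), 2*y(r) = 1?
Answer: 8083503/634 ≈ 12750.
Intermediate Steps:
y(r) = ½ (y(r) = (½)*1 = ½)
c(b) = ½
Y = 12750 (Y = -375*(-34) = 12750)
f = 12750
R(w, p) = 3 (R(w, p) = 5 - 1/½ = 5 - 1*2 = 5 - 2 = 3)
f + R(-1, 4)/S = 12750 + 3/634 = 8083503/634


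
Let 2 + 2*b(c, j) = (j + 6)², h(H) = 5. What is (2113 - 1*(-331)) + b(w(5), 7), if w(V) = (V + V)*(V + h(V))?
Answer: 5055/2 ≈ 2527.5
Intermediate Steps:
w(V) = 2*V*(5 + V) (w(V) = (V + V)*(V + 5) = (2*V)*(5 + V) = 2*V*(5 + V))
b(c, j) = -1 + (6 + j)²/2 (b(c, j) = -1 + (j + 6)²/2 = -1 + (6 + j)²/2)
(2113 - 1*(-331)) + b(w(5), 7) = (2113 - 1*(-331)) + (-1 + (6 + 7)²/2) = (2113 + 331) + (-1 + (½)*13²) = 2444 + (-1 + (½)*169) = 2444 + (-1 + 169/2) = 2444 + 167/2 = 5055/2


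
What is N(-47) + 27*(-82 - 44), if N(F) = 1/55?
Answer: -187109/55 ≈ -3402.0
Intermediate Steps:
N(F) = 1/55
N(-47) + 27*(-82 - 44) = 1/55 + 27*(-82 - 44) = 1/55 + 27*(-126) = 1/55 - 3402 = -187109/55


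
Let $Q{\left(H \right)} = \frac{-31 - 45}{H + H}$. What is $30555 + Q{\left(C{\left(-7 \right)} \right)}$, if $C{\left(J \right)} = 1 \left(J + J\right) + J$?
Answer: $\frac{641693}{21} \approx 30557.0$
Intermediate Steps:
$C{\left(J \right)} = 3 J$ ($C{\left(J \right)} = 1 \cdot 2 J + J = 2 J + J = 3 J$)
$Q{\left(H \right)} = - \frac{38}{H}$ ($Q{\left(H \right)} = - \frac{76}{2 H} = - 76 \frac{1}{2 H} = - \frac{38}{H}$)
$30555 + Q{\left(C{\left(-7 \right)} \right)} = 30555 - \frac{38}{3 \left(-7\right)} = 30555 - \frac{38}{-21} = 30555 - - \frac{38}{21} = 30555 + \frac{38}{21} = \frac{641693}{21}$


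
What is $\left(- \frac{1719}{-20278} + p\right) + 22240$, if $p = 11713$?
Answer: $\frac{688500653}{20278} \approx 33953.0$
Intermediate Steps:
$\left(- \frac{1719}{-20278} + p\right) + 22240 = \left(- \frac{1719}{-20278} + 11713\right) + 22240 = \left(\left(-1719\right) \left(- \frac{1}{20278}\right) + 11713\right) + 22240 = \left(\frac{1719}{20278} + 11713\right) + 22240 = \frac{237517933}{20278} + 22240 = \frac{688500653}{20278}$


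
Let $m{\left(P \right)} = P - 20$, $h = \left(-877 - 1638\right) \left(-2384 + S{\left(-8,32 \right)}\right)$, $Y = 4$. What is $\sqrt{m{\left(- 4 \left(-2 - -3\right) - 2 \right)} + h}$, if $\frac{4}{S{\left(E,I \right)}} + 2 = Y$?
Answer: $4 \sqrt{374419} \approx 2447.6$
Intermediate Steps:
$S{\left(E,I \right)} = 2$ ($S{\left(E,I \right)} = \frac{4}{-2 + 4} = \frac{4}{2} = 4 \cdot \frac{1}{2} = 2$)
$h = 5990730$ ($h = \left(-877 - 1638\right) \left(-2384 + 2\right) = \left(-2515\right) \left(-2382\right) = 5990730$)
$m{\left(P \right)} = -20 + P$
$\sqrt{m{\left(- 4 \left(-2 - -3\right) - 2 \right)} + h} = \sqrt{\left(-20 - \left(2 + 4 \left(-2 - -3\right)\right)\right) + 5990730} = \sqrt{\left(-20 - \left(2 + 4 \left(-2 + 3\right)\right)\right) + 5990730} = \sqrt{\left(-20 - 6\right) + 5990730} = \sqrt{-26 + 5990730} = \sqrt{5990704} = 4 \sqrt{374419}$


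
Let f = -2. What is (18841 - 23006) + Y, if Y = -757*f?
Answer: -2651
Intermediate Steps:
Y = 1514 (Y = -757*(-2) = 1514)
(18841 - 23006) + Y = (18841 - 23006) + 1514 = -4165 + 1514 = -2651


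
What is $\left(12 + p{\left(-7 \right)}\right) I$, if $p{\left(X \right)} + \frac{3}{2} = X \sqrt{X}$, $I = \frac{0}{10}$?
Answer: $0$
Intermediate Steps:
$I = 0$ ($I = 0 \cdot \frac{1}{10} = 0$)
$p{\left(X \right)} = - \frac{3}{2} + X^{\frac{3}{2}}$ ($p{\left(X \right)} = - \frac{3}{2} + X \sqrt{X} = - \frac{3}{2} + X^{\frac{3}{2}}$)
$\left(12 + p{\left(-7 \right)}\right) I = \left(12 - \left(\frac{3}{2} - \left(-7\right)^{\frac{3}{2}}\right)\right) 0 = \left(12 - \left(\frac{3}{2} + 7 i \sqrt{7}\right)\right) 0 = \left(\frac{21}{2} - 7 i \sqrt{7}\right) 0 = 0$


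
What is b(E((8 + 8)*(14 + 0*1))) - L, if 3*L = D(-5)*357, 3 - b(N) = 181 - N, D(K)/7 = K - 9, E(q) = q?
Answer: 11708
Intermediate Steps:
D(K) = -63 + 7*K (D(K) = 7*(K - 9) = 7*(-9 + K) = -63 + 7*K)
b(N) = -178 + N (b(N) = 3 - (181 - N) = 3 + (-181 + N) = -178 + N)
L = -11662 (L = ((-63 + 7*(-5))*357)/3 = ((-63 - 35)*357)/3 = (-98*357)/3 = (1/3)*(-34986) = -11662)
b(E((8 + 8)*(14 + 0*1))) - L = (-178 + (8 + 8)*(14 + 0*1)) - 1*(-11662) = (-178 + 16*(14 + 0)) + 11662 = (-178 + 16*14) + 11662 = (-178 + 224) + 11662 = 46 + 11662 = 11708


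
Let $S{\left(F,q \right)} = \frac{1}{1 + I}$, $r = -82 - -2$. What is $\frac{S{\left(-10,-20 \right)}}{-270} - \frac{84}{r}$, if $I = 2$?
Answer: $\frac{1699}{1620} \approx 1.0488$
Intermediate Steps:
$r = -80$ ($r = -82 + 2 = -80$)
$S{\left(F,q \right)} = \frac{1}{3}$ ($S{\left(F,q \right)} = \frac{1}{1 + 2} = \frac{1}{3}$)
$\frac{S{\left(-10,-20 \right)}}{-270} - \frac{84}{r} = \frac{1}{3 \left(-270\right)} - \frac{84}{-80} = \frac{1}{3} \left(- \frac{1}{270}\right) - - \frac{21}{20} = - \frac{1}{810} + \frac{21}{20} = \frac{1699}{1620}$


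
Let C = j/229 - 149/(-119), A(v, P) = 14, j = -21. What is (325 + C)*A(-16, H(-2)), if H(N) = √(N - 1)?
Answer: 17776394/3893 ≈ 4566.2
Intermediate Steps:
H(N) = √(-1 + N)
C = 31622/27251 (C = -21/229 - 149/(-119) = -21*1/229 - 149*(-1/119) = -21/229 + 149/119 = 31622/27251 ≈ 1.1604)
(325 + C)*A(-16, H(-2)) = (325 + 31622/27251)*14 = (8888197/27251)*14 = 17776394/3893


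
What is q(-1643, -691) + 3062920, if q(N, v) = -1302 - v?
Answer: 3062309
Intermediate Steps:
q(-1643, -691) + 3062920 = (-1302 - 1*(-691)) + 3062920 = (-1302 + 691) + 3062920 = -611 + 3062920 = 3062309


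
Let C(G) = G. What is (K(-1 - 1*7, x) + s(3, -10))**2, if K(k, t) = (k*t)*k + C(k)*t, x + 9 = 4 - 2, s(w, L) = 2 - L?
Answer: 144400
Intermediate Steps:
x = -7 (x = -9 + (4 - 2) = -9 + 2 = -7)
K(k, t) = k*t + t*k**2 (K(k, t) = (k*t)*k + k*t = t*k**2 + k*t = k*t + t*k**2)
(K(-1 - 1*7, x) + s(3, -10))**2 = ((-1 - 1*7)*(-7)*(1 + (-1 - 1*7)) + (2 - 1*(-10)))**2 = ((-1 - 7)*(-7)*(1 + (-1 - 7)) + (2 + 10))**2 = (-8*(-7)*(1 - 8) + 12)**2 = (-8*(-7)*(-7) + 12)**2 = (-392 + 12)**2 = (-380)**2 = 144400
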